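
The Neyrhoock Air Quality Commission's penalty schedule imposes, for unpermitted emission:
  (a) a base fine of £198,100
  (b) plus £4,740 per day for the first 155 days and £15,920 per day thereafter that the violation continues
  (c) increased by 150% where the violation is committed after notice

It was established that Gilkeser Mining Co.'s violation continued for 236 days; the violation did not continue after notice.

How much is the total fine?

First 155 days: 155 × £4,740 = £734,700
Remaining days: (236 − 155) × £15,920 = £1,289,520
Per-day component: £734,700 + £1,289,520 = £2,024,220
Base plus per-day: £198,100 + £2,024,220 = £2,222,320
The violation did not continue after notice: no 150% increase.

£2,222,320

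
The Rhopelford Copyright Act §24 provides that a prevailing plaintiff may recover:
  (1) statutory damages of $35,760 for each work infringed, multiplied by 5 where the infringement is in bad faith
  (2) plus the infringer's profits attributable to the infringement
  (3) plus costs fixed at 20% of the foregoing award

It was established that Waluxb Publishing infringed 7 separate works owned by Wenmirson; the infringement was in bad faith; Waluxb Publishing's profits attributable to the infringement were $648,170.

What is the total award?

Statutory damages: 7 × $35,760 = $250,320
Multiplied by 5: 5 × $250,320 = $1,251,600
Combined award: $1,251,600 + $648,170 = $1,899,770
Costs: 20% of $1,899,770 = $379,954
Award plus costs: $1,899,770 + $379,954 = $2,279,724

$2,279,724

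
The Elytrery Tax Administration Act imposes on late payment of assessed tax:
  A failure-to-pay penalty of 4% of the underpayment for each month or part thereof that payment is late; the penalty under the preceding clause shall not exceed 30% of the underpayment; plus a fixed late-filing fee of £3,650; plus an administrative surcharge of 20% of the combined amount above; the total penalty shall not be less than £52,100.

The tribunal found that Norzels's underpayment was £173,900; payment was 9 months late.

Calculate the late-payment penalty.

Accrued rate: 4% × 9 = 36%, capped at 30% → 30%
Failure-to-pay penalty: 30% of £173,900 = £52,170
Penalty before surcharge: £52,170 + £3,650 = £55,820
Administrative surcharge: 20% of £55,820 = £11,164
Total penalty: £55,820 + £11,164 = £66,984
Minimum £52,100: £66,984 meets the minimum, no increase.

Penalty: £66,984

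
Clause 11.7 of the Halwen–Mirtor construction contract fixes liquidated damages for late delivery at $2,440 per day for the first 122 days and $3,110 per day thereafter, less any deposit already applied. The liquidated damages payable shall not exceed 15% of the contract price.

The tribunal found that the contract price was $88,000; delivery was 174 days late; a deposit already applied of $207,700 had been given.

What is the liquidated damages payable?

First 122 days: 122 × $2,440 = $297,680
Remaining days: (174 − 122) × $3,110 = $161,720
Accrued per-day damages: $297,680 + $161,720 = $459,400
Less deposit already applied: $459,400 − $207,700 = $251,700
Cap: 15% of $88,000 = $13,200
Cap at $13,200: $251,700 exceeds the cap → $13,200

$13,200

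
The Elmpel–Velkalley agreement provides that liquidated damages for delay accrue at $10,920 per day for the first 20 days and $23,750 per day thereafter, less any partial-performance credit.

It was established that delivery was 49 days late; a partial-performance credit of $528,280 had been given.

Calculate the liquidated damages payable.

$378,870

First 20 days: 20 × $10,920 = $218,400
Remaining days: (49 − 20) × $23,750 = $688,750
Accrued per-day damages: $218,400 + $688,750 = $907,150
Less partial-performance credit: $907,150 − $528,280 = $378,870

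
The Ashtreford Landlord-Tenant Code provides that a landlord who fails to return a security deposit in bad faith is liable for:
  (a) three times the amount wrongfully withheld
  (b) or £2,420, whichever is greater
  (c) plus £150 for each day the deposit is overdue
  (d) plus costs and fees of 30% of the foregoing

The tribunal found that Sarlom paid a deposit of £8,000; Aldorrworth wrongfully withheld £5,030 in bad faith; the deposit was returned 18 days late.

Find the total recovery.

Trebled: 3 × £5,030 = £15,090
Minimum £2,420: £15,090 meets the minimum, no increase.
Late-return penalty: 18 × £150 = £2,700
Damages plus late penalty: £15,090 + £2,700 = £17,790
Costs and fees: 30% of £17,790 = £5,337
Total recovery: £17,790 + £5,337 = £23,127

£23,127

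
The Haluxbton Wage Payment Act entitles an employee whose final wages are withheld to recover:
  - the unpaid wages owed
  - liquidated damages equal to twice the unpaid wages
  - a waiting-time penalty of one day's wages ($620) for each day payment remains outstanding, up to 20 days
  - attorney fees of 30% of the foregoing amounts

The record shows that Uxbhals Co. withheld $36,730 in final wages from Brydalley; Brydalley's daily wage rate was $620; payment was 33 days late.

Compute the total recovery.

Total award: $159,367

Doubled: 2 × $36,730 = $73,460
Penalty days: min(33, 20) = 20
Waiting-time penalty: 20 × $620 = $12,400
Subtotal: $36,730 + $73,460 + $12,400 = $122,590
Attorney fees: 30% of $122,590 = $36,777
Total award: $122,590 + $36,777 = $159,367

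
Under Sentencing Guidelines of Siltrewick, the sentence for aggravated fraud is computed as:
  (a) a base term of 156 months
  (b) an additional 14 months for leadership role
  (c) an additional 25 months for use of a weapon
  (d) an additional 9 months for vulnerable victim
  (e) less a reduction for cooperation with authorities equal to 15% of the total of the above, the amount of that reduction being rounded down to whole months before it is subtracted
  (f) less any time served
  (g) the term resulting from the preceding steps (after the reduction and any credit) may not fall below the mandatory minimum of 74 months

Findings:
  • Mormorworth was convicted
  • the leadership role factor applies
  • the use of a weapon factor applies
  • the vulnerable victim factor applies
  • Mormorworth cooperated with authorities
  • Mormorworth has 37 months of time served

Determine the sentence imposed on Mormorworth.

137 months

Leadership role enhancement: +14 months
Use of a weapon enhancement: +25 months
Vulnerable victim enhancement: +9 months
Adjusted term: 156 months + 14 months + 25 months + 9 months = 204 months
Cooperation with authorities reduction: 15% of 204 months = 30 months (rounded down)
After reduction: 204 − 30 = 174 months
Less time served: 174 months − 37 months = 137 months
Minimum 74 months: 137 months meets the minimum, no increase.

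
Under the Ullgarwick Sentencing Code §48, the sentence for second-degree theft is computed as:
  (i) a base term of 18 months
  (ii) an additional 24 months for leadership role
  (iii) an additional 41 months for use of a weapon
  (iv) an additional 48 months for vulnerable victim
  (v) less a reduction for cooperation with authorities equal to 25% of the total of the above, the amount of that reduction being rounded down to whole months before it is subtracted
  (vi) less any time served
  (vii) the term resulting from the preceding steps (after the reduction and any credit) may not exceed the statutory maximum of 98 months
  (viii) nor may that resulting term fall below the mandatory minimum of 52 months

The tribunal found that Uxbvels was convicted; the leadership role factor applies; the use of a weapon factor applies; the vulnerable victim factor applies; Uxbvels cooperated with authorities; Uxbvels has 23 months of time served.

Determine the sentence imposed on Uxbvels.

76 months

Leadership role enhancement: +24 months
Use of a weapon enhancement: +41 months
Vulnerable victim enhancement: +48 months
Adjusted term: 18 months + 24 months + 41 months + 48 months = 131 months
Cooperation with authorities reduction: 25% of 131 months = 32 months (rounded down)
After reduction: 131 − 32 = 99 months
Less time served: 99 months − 23 months = 76 months
Cap at 98 months: 76 months is within the cap, no reduction.
Minimum 52 months: 76 months meets the minimum, no increase.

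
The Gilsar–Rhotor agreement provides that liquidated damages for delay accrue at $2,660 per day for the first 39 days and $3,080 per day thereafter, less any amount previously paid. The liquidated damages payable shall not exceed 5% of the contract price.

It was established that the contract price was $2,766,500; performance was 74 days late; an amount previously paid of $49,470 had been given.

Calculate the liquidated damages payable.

Liquidated damages: $138,325

First 39 days: 39 × $2,660 = $103,740
Remaining days: (74 − 39) × $3,080 = $107,800
Accrued per-day damages: $103,740 + $107,800 = $211,540
Less amount previously paid: $211,540 − $49,470 = $162,070
Cap: 5% of $2,766,500 = $138,325
Cap at $138,325: $162,070 exceeds the cap → $138,325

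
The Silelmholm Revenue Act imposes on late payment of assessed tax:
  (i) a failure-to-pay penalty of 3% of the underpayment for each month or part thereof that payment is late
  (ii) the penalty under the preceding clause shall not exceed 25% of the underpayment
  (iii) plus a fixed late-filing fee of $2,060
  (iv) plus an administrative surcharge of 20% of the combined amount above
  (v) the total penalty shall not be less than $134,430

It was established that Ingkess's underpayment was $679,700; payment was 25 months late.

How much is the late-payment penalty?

Accrued rate: 3% × 25 = 75%, capped at 25% → 25%
Failure-to-pay penalty: 25% of $679,700 = $169,925
Penalty before surcharge: $169,925 + $2,060 = $171,985
Administrative surcharge: 20% of $171,985 = $34,397
Total penalty: $171,985 + $34,397 = $206,382
Minimum $134,430: $206,382 meets the minimum, no increase.

$206,382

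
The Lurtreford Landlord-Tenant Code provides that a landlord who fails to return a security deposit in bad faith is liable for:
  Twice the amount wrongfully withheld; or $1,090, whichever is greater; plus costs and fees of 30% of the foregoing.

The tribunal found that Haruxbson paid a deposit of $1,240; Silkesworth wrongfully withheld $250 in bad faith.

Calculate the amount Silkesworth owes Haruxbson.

$1,417

Doubled: 2 × $250 = $500
Minimum $1,090: $500 is below the minimum → $1,090
Costs and fees: 30% of $1,090 = $327
Total recovery: $1,090 + $327 = $1,417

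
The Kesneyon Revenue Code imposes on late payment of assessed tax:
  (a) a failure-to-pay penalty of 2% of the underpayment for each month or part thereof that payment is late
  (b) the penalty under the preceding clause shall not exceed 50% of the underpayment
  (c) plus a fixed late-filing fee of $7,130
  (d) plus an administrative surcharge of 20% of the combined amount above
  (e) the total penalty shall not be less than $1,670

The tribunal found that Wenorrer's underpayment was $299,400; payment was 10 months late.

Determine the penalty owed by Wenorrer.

Accrued rate: 2% × 10 = 20%, capped at 50% → 20%
Failure-to-pay penalty: 20% of $299,400 = $59,880
Penalty before surcharge: $59,880 + $7,130 = $67,010
Administrative surcharge: 20% of $67,010 = $13,402
Total penalty: $67,010 + $13,402 = $80,412
Minimum $1,670: $80,412 meets the minimum, no increase.

$80,412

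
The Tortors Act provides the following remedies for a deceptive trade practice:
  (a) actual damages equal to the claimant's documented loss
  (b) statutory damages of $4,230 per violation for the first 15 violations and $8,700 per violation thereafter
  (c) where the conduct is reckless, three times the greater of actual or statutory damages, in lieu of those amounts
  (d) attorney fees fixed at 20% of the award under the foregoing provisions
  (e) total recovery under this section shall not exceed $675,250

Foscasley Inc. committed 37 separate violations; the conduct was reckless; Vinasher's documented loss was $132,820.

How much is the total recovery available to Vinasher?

$675,250

First 15 violations: 15 × $4,230 = $63,450
Remaining violations: (37 − 15) × $8,700 = $191,400
Statutory damages: $63,450 + $191,400 = $254,850
Greater of actual damages ($132,820) or statutory damages ($254,850): $254,850
Trebled: 3 × $254,850 = $764,550
Attorney fees: 20% of $764,550 = $152,910
Total before cap: $764,550 + $152,910 = $917,460
Cap at $675,250: $917,460 exceeds the cap → $675,250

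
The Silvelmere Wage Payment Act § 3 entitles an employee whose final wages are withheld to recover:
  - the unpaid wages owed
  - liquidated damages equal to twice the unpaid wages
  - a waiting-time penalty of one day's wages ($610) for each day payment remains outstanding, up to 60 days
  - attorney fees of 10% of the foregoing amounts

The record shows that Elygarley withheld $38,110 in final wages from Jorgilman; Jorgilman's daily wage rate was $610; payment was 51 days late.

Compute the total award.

$159,984

Doubled: 2 × $38,110 = $76,220
Penalty days: min(51, 60) = 51
Waiting-time penalty: 51 × $610 = $31,110
Subtotal: $38,110 + $76,220 + $31,110 = $145,440
Attorney fees: 10% of $145,440 = $14,544
Total award: $145,440 + $14,544 = $159,984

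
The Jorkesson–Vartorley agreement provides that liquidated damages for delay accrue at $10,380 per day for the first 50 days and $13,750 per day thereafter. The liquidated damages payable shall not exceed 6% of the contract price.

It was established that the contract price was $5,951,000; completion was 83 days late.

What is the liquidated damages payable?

First 50 days: 50 × $10,380 = $519,000
Remaining days: (83 − 50) × $13,750 = $453,750
Accrued per-day damages: $519,000 + $453,750 = $972,750
Cap: 6% of $5,951,000 = $357,060
Cap at $357,060: $972,750 exceeds the cap → $357,060

$357,060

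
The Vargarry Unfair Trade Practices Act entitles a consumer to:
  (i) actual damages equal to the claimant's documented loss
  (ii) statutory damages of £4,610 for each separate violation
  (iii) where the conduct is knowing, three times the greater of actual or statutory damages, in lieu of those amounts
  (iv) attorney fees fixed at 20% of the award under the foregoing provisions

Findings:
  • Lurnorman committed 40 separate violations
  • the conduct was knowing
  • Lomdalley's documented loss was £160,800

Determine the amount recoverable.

Total recovery: £663,840

Statutory damages: 40 × £4,610 = £184,400
Greater of actual damages (£160,800) or statutory damages (£184,400): £184,400
Trebled: 3 × £184,400 = £553,200
Attorney fees: 20% of £553,200 = £110,640
Total recovery: £553,200 + £110,640 = £663,840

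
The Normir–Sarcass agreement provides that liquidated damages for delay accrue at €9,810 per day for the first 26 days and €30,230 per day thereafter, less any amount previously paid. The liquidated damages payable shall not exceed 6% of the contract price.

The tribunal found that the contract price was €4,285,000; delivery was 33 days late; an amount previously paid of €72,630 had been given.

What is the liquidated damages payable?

First 26 days: 26 × €9,810 = €255,060
Remaining days: (33 − 26) × €30,230 = €211,610
Accrued per-day damages: €255,060 + €211,610 = €466,670
Less amount previously paid: €466,670 − €72,630 = €394,040
Cap: 6% of €4,285,000 = €257,100
Cap at €257,100: €394,040 exceeds the cap → €257,100

€257,100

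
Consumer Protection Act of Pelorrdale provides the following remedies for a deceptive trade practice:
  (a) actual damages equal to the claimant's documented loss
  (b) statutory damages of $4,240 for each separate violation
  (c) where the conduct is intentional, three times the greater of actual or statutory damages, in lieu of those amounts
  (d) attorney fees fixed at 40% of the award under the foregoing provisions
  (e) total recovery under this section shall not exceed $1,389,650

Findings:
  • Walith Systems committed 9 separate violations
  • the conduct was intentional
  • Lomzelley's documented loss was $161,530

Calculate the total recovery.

Statutory damages: 9 × $4,240 = $38,160
Greater of actual damages ($161,530) or statutory damages ($38,160): $161,530
Trebled: 3 × $161,530 = $484,590
Attorney fees: 40% of $484,590 = $193,836
Total before cap: $484,590 + $193,836 = $678,426
Cap at $1,389,650: $678,426 is within the cap, no reduction.

$678,426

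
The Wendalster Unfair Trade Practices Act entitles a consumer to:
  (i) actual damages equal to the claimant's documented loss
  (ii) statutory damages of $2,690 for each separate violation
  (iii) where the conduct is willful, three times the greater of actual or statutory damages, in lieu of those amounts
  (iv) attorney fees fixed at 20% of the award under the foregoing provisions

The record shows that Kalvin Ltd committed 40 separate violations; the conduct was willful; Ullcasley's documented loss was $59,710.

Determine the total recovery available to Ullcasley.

Total recovery: $387,360

Statutory damages: 40 × $2,690 = $107,600
Greater of actual damages ($59,710) or statutory damages ($107,600): $107,600
Trebled: 3 × $107,600 = $322,800
Attorney fees: 20% of $322,800 = $64,560
Total recovery: $322,800 + $64,560 = $387,360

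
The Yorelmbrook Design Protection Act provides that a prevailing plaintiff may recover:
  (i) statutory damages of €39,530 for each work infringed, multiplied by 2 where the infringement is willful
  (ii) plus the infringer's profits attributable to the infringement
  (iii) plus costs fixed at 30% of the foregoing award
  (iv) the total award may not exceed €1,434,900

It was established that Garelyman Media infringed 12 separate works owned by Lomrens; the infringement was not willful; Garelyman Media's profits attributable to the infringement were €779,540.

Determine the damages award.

€1,434,900

Statutory damages: 12 × €39,530 = €474,360
Infringement not willful: no ×2 enhancement.
Combined award: €474,360 + €779,540 = €1,253,900
Costs: 30% of €1,253,900 = €376,170
Award plus costs: €1,253,900 + €376,170 = €1,630,070
Cap at €1,434,900: €1,630,070 exceeds the cap → €1,434,900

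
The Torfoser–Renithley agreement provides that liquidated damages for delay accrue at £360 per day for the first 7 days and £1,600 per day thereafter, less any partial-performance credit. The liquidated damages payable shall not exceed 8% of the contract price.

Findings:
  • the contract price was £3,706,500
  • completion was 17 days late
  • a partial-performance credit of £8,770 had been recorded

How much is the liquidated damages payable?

First 7 days: 7 × £360 = £2,520
Remaining days: (17 − 7) × £1,600 = £16,000
Accrued per-day damages: £2,520 + £16,000 = £18,520
Less partial-performance credit: £18,520 − £8,770 = £9,750
Cap: 8% of £3,706,500 = £296,520
Cap at £296,520: £9,750 is within the cap, no reduction.

£9,750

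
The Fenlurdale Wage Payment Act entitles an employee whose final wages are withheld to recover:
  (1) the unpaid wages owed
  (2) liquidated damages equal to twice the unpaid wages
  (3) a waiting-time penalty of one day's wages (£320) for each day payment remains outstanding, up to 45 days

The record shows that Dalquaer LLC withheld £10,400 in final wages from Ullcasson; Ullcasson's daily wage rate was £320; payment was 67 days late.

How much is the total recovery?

Doubled: 2 × £10,400 = £20,800
Penalty days: min(67, 45) = 45
Waiting-time penalty: 45 × £320 = £14,400
Total award: £10,400 + £20,800 + £14,400 = £45,600

£45,600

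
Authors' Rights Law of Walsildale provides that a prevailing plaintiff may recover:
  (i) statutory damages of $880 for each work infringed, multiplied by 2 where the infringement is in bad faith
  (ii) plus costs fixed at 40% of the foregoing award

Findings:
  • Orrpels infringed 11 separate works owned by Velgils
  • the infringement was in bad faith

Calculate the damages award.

$27,104

Statutory damages: 11 × $880 = $9,680
Doubled: 2 × $9,680 = $19,360
Costs: 40% of $19,360 = $7,744
Award plus costs: $19,360 + $7,744 = $27,104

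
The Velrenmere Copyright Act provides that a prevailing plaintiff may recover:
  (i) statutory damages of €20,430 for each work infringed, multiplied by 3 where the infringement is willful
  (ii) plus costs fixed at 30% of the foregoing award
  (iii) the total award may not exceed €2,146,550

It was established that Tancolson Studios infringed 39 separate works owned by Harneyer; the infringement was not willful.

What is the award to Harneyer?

Award: €1,035,801

Statutory damages: 39 × €20,430 = €796,770
Infringement not willful: no ×3 enhancement.
Costs: 30% of €796,770 = €239,031
Award plus costs: €796,770 + €239,031 = €1,035,801
Cap at €2,146,550: €1,035,801 is within the cap, no reduction.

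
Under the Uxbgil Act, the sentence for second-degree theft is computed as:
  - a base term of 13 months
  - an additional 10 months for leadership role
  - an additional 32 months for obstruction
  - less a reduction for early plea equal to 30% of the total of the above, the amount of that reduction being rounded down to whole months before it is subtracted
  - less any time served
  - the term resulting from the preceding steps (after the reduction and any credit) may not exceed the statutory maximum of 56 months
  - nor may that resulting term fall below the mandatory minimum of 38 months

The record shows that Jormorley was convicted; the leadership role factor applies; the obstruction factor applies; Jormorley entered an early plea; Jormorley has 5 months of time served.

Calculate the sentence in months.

Leadership role enhancement: +10 months
Obstruction enhancement: +32 months
Adjusted term: 13 months + 10 months + 32 months = 55 months
Early plea reduction: 30% of 55 months = 16 months (rounded down)
After reduction: 55 − 16 = 39 months
Less time served: 39 months − 5 months = 34 months
Cap at 56 months: 34 months is within the cap, no reduction.
Minimum 38 months: 34 months is below the minimum → 38 months

38 months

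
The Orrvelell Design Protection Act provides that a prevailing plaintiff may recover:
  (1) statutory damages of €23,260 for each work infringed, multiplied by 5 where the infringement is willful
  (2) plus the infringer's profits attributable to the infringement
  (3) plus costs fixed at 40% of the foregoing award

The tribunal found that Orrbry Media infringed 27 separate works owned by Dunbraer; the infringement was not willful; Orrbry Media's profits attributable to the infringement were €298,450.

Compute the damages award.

Statutory damages: 27 × €23,260 = €628,020
Infringement not willful: no ×5 enhancement.
Combined award: €628,020 + €298,450 = €926,470
Costs: 40% of €926,470 = €370,588
Award plus costs: €926,470 + €370,588 = €1,297,058

€1,297,058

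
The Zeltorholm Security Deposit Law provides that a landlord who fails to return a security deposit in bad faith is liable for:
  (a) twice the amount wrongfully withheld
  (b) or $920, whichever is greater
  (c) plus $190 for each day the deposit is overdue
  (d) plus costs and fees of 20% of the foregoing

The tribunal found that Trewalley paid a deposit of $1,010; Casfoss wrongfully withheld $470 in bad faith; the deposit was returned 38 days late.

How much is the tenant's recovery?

Doubled: 2 × $470 = $940
Minimum $920: $940 meets the minimum, no increase.
Late-return penalty: 38 × $190 = $7,220
Damages plus late penalty: $940 + $7,220 = $8,160
Costs and fees: 20% of $8,160 = $1,632
Total recovery: $8,160 + $1,632 = $9,792

$9,792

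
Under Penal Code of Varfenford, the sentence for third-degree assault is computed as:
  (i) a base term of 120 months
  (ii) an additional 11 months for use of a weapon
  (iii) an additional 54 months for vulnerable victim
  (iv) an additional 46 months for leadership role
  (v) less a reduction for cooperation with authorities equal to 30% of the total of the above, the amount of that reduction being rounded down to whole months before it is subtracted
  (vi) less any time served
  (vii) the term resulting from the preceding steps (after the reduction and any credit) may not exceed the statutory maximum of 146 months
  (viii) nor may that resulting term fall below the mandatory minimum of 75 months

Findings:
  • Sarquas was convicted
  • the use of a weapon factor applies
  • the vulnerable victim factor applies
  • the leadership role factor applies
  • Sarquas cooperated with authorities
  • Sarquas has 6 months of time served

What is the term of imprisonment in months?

Use of a weapon enhancement: +11 months
Vulnerable victim enhancement: +54 months
Leadership role enhancement: +46 months
Adjusted term: 120 months + 11 months + 54 months + 46 months = 231 months
Cooperation with authorities reduction: 30% of 231 months = 69 months (rounded down)
After reduction: 231 − 69 = 162 months
Less time served: 162 months − 6 months = 156 months
Cap at 146 months: 156 months exceeds the cap → 146 months
Minimum 75 months: 146 months meets the minimum, no increase.

Sentence: 146 months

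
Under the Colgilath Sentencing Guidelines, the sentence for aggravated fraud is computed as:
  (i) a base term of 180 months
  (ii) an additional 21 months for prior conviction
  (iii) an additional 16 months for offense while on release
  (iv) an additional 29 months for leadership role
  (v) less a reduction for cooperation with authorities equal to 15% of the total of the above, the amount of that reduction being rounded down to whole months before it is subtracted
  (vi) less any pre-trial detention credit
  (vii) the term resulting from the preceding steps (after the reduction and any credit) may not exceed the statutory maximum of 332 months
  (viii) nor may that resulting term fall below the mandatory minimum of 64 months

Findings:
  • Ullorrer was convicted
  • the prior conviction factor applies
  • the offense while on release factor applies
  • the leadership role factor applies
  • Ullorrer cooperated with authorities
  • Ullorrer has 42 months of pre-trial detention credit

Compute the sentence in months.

168 months

Prior conviction enhancement: +21 months
Offense while on release enhancement: +16 months
Leadership role enhancement: +29 months
Adjusted term: 180 months + 21 months + 16 months + 29 months = 246 months
Cooperation with authorities reduction: 15% of 246 months = 36 months (rounded down)
After reduction: 246 − 36 = 210 months
Less pre-trial detention credit: 210 months − 42 months = 168 months
Cap at 332 months: 168 months is within the cap, no reduction.
Minimum 64 months: 168 months meets the minimum, no increase.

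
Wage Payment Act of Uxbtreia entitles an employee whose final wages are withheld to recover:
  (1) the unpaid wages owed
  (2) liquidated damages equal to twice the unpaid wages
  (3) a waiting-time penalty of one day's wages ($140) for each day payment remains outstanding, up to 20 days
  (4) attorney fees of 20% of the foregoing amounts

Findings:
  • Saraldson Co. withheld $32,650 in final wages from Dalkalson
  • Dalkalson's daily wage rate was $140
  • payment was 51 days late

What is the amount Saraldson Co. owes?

$120,900

Doubled: 2 × $32,650 = $65,300
Penalty days: min(51, 20) = 20
Waiting-time penalty: 20 × $140 = $2,800
Subtotal: $32,650 + $65,300 + $2,800 = $100,750
Attorney fees: 20% of $100,750 = $20,150
Total award: $100,750 + $20,150 = $120,900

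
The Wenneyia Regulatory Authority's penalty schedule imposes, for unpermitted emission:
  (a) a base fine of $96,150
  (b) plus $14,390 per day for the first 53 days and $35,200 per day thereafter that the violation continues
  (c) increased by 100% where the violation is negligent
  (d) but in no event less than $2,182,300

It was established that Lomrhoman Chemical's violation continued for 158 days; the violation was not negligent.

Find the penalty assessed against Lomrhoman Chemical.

$4,554,820

First 53 days: 53 × $14,390 = $762,670
Remaining days: (158 − 53) × $35,200 = $3,696,000
Per-day component: $762,670 + $3,696,000 = $4,458,670
Base plus per-day: $96,150 + $4,458,670 = $4,554,820
The violation was not negligent: no 100% increase.
Minimum $2,182,300: $4,554,820 meets the minimum, no increase.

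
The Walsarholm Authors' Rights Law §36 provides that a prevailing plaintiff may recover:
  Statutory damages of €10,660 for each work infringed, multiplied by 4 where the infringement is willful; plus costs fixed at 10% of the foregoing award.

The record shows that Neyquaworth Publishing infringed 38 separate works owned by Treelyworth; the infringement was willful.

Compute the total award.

Award: €1,782,352

Statutory damages: 38 × €10,660 = €405,080
Multiplied by 4: 4 × €405,080 = €1,620,320
Costs: 10% of €1,620,320 = €162,032
Award plus costs: €1,620,320 + €162,032 = €1,782,352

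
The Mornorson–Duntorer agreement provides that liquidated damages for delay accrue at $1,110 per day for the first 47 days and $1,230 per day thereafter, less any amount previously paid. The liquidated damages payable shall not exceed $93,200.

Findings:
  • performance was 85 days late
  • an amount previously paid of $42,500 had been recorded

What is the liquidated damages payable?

First 47 days: 47 × $1,110 = $52,170
Remaining days: (85 − 47) × $1,230 = $46,740
Accrued per-day damages: $52,170 + $46,740 = $98,910
Less amount previously paid: $98,910 − $42,500 = $56,410
Cap at $93,200: $56,410 is within the cap, no reduction.

$56,410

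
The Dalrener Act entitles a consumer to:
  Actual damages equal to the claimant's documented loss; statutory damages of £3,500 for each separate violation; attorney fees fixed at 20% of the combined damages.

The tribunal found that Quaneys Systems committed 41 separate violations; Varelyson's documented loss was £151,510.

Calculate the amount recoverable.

Total recovery: £354,012

Statutory damages: 41 × £3,500 = £143,500
Combined damages: £151,510 + £143,500 = £295,010
Attorney fees: 20% of £295,010 = £59,002
Total recovery: £295,010 + £59,002 = £354,012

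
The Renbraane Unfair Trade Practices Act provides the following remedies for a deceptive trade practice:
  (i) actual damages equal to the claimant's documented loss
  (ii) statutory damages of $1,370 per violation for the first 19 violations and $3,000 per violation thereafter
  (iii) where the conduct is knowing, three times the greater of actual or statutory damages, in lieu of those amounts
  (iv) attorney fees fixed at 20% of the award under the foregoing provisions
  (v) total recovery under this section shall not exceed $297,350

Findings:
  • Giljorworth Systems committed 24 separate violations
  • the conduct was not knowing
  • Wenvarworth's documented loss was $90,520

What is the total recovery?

$157,860

First 19 violations: 19 × $1,370 = $26,030
Remaining violations: (24 − 19) × $3,000 = $15,000
Statutory damages: $26,030 + $15,000 = $41,030
Conduct not knowing: the in-lieu enhancement does not apply.
Actual plus statutory damages: $90,520 + $41,030 = $131,550
Attorney fees: 20% of $131,550 = $26,310
Total before cap: $131,550 + $26,310 = $157,860
Cap at $297,350: $157,860 is within the cap, no reduction.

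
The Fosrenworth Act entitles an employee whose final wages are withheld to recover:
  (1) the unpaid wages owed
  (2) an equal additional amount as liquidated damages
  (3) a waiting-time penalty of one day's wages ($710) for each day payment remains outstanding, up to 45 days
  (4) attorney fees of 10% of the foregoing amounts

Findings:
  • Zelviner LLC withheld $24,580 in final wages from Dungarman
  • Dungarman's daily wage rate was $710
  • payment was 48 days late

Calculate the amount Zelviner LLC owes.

Liquidated damages (equal amount): $24,580
Penalty days: min(48, 45) = 45
Waiting-time penalty: 45 × $710 = $31,950
Subtotal: $24,580 + $24,580 + $31,950 = $81,110
Attorney fees: 10% of $81,110 = $8,111
Total award: $81,110 + $8,111 = $89,221

$89,221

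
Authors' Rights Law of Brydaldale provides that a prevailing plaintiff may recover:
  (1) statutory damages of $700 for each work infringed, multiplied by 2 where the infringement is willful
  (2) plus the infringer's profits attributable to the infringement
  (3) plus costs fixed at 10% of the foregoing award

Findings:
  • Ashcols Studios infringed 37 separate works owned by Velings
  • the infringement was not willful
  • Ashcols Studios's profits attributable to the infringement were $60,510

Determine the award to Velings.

Statutory damages: 37 × $700 = $25,900
Infringement not willful: no ×2 enhancement.
Combined award: $25,900 + $60,510 = $86,410
Costs: 10% of $86,410 = $8,641
Award plus costs: $86,410 + $8,641 = $95,051

Award: $95,051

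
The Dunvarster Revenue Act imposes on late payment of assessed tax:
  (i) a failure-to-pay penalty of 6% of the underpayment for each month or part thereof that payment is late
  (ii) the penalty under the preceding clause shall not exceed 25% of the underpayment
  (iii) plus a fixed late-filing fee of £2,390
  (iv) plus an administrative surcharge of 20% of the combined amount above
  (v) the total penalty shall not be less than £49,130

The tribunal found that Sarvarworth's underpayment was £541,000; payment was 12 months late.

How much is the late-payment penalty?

£165,168

Accrued rate: 6% × 12 = 72%, capped at 25% → 25%
Failure-to-pay penalty: 25% of £541,000 = £135,250
Penalty before surcharge: £135,250 + £2,390 = £137,640
Administrative surcharge: 20% of £137,640 = £27,528
Total penalty: £137,640 + £27,528 = £165,168
Minimum £49,130: £165,168 meets the minimum, no increase.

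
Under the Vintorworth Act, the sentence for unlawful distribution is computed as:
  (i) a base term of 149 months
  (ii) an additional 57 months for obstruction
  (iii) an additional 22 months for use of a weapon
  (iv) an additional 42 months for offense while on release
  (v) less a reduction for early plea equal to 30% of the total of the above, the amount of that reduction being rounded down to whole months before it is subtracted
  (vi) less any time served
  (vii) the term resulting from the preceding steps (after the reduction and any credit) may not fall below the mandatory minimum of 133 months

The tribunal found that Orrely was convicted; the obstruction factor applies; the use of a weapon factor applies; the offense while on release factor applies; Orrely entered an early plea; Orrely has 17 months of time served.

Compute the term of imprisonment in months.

Sentence: 172 months

Obstruction enhancement: +57 months
Use of a weapon enhancement: +22 months
Offense while on release enhancement: +42 months
Adjusted term: 149 months + 57 months + 22 months + 42 months = 270 months
Early plea reduction: 30% of 270 months = 81 months (rounded down)
After reduction: 270 − 81 = 189 months
Less time served: 189 months − 17 months = 172 months
Minimum 133 months: 172 months meets the minimum, no increase.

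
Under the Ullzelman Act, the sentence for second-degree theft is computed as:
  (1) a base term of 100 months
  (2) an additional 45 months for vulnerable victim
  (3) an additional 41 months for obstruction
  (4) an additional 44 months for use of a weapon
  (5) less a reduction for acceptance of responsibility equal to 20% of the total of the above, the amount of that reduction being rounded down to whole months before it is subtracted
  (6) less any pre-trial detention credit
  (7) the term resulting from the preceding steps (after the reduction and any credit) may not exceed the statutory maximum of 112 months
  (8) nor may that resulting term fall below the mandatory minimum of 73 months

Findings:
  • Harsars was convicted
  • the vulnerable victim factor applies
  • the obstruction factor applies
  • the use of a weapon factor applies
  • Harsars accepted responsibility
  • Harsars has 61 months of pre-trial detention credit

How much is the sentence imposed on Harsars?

112 months

Vulnerable victim enhancement: +45 months
Obstruction enhancement: +41 months
Use of a weapon enhancement: +44 months
Adjusted term: 100 months + 45 months + 41 months + 44 months = 230 months
Acceptance of responsibility reduction: 20% of 230 months = 46 months (rounded down)
After reduction: 230 − 46 = 184 months
Less pre-trial detention credit: 184 months − 61 months = 123 months
Cap at 112 months: 123 months exceeds the cap → 112 months
Minimum 73 months: 112 months meets the minimum, no increase.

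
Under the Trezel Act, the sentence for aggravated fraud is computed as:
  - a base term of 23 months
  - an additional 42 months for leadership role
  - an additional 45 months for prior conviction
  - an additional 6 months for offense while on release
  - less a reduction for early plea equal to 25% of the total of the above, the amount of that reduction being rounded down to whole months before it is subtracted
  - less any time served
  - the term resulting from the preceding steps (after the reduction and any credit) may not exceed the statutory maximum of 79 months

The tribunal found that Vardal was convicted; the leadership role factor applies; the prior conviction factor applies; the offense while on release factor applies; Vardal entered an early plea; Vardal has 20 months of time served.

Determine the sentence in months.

Leadership role enhancement: +42 months
Prior conviction enhancement: +45 months
Offense while on release enhancement: +6 months
Adjusted term: 23 months + 42 months + 45 months + 6 months = 116 months
Early plea reduction: 25% of 116 months = 29 months (rounded down)
After reduction: 116 − 29 = 87 months
Less time served: 87 months − 20 months = 67 months
Cap at 79 months: 67 months is within the cap, no reduction.

Sentence: 67 months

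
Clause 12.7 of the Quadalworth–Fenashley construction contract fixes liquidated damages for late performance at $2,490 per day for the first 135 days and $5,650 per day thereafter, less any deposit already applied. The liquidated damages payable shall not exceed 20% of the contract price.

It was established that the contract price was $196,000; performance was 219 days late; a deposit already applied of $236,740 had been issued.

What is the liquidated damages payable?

First 135 days: 135 × $2,490 = $336,150
Remaining days: (219 − 135) × $5,650 = $474,600
Accrued per-day damages: $336,150 + $474,600 = $810,750
Less deposit already applied: $810,750 − $236,740 = $574,010
Cap: 20% of $196,000 = $39,200
Cap at $39,200: $574,010 exceeds the cap → $39,200

$39,200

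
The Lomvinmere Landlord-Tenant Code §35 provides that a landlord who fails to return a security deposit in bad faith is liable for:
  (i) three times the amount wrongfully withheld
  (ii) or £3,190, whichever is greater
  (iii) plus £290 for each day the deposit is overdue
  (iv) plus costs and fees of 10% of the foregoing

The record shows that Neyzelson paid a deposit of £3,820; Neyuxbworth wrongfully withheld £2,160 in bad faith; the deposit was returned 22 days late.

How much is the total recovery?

£14,146

Trebled: 3 × £2,160 = £6,480
Minimum £3,190: £6,480 meets the minimum, no increase.
Late-return penalty: 22 × £290 = £6,380
Damages plus late penalty: £6,480 + £6,380 = £12,860
Costs and fees: 10% of £12,860 = £1,286
Total recovery: £12,860 + £1,286 = £14,146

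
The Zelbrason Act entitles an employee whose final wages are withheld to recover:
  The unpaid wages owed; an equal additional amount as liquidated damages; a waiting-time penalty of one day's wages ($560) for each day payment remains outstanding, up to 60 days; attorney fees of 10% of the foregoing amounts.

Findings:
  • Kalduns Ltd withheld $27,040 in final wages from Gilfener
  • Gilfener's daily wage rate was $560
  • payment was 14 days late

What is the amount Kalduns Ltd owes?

$68,112

Liquidated damages (equal amount): $27,040
Penalty days: min(14, 60) = 14
Waiting-time penalty: 14 × $560 = $7,840
Subtotal: $27,040 + $27,040 + $7,840 = $61,920
Attorney fees: 10% of $61,920 = $6,192
Total award: $61,920 + $6,192 = $68,112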